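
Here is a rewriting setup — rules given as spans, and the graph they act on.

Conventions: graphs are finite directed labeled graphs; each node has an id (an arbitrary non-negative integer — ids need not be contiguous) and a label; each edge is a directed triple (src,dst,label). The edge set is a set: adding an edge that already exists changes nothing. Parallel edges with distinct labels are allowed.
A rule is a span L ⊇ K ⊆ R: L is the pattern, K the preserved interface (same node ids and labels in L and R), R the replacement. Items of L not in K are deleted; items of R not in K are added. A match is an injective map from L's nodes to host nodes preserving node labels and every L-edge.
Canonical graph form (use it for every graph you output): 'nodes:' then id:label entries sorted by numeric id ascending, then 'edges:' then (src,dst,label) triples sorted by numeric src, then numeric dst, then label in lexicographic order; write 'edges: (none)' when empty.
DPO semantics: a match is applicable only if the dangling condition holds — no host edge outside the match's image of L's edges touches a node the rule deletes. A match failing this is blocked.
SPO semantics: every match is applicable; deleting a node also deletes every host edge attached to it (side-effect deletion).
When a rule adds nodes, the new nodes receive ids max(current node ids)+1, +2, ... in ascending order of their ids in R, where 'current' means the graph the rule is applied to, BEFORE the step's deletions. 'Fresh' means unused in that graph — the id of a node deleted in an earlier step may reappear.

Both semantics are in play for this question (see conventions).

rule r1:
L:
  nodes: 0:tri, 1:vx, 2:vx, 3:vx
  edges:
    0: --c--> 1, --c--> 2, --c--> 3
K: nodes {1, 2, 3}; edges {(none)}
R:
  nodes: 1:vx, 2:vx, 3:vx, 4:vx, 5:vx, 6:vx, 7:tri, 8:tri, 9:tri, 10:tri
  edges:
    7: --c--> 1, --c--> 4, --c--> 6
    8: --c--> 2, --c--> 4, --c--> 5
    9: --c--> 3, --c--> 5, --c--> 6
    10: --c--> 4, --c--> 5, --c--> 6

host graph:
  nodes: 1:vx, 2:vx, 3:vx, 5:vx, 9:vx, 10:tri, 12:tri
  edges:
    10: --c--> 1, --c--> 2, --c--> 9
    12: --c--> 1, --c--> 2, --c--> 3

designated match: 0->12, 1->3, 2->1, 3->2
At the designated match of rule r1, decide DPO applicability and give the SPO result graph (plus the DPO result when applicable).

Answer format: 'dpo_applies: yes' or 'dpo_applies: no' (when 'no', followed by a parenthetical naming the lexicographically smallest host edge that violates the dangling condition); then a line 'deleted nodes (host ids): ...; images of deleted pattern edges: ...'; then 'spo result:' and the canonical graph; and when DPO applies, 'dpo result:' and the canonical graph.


dpo_applies: yes
deleted nodes (host ids): 12; images of deleted pattern edges: (12,1,c); (12,2,c); (12,3,c)
spo result:
nodes: 1:vx, 2:vx, 3:vx, 5:vx, 9:vx, 10:tri, 13:vx, 14:vx, 15:vx, 16:tri, 17:tri, 18:tri, 19:tri
edges: (10,1,c); (10,2,c); (10,9,c); (16,3,c); (16,13,c); (16,15,c); (17,1,c); (17,13,c); (17,14,c); (18,2,c); (18,14,c); (18,15,c); (19,13,c); (19,14,c); (19,15,c)
dpo result:
nodes: 1:vx, 2:vx, 3:vx, 5:vx, 9:vx, 10:tri, 13:vx, 14:vx, 15:vx, 16:tri, 17:tri, 18:tri, 19:tri
edges: (10,1,c); (10,2,c); (10,9,c); (16,3,c); (16,13,c); (16,15,c); (17,1,c); (17,13,c); (17,14,c); (18,2,c); (18,14,c); (18,15,c); (19,13,c); (19,14,c); (19,15,c)


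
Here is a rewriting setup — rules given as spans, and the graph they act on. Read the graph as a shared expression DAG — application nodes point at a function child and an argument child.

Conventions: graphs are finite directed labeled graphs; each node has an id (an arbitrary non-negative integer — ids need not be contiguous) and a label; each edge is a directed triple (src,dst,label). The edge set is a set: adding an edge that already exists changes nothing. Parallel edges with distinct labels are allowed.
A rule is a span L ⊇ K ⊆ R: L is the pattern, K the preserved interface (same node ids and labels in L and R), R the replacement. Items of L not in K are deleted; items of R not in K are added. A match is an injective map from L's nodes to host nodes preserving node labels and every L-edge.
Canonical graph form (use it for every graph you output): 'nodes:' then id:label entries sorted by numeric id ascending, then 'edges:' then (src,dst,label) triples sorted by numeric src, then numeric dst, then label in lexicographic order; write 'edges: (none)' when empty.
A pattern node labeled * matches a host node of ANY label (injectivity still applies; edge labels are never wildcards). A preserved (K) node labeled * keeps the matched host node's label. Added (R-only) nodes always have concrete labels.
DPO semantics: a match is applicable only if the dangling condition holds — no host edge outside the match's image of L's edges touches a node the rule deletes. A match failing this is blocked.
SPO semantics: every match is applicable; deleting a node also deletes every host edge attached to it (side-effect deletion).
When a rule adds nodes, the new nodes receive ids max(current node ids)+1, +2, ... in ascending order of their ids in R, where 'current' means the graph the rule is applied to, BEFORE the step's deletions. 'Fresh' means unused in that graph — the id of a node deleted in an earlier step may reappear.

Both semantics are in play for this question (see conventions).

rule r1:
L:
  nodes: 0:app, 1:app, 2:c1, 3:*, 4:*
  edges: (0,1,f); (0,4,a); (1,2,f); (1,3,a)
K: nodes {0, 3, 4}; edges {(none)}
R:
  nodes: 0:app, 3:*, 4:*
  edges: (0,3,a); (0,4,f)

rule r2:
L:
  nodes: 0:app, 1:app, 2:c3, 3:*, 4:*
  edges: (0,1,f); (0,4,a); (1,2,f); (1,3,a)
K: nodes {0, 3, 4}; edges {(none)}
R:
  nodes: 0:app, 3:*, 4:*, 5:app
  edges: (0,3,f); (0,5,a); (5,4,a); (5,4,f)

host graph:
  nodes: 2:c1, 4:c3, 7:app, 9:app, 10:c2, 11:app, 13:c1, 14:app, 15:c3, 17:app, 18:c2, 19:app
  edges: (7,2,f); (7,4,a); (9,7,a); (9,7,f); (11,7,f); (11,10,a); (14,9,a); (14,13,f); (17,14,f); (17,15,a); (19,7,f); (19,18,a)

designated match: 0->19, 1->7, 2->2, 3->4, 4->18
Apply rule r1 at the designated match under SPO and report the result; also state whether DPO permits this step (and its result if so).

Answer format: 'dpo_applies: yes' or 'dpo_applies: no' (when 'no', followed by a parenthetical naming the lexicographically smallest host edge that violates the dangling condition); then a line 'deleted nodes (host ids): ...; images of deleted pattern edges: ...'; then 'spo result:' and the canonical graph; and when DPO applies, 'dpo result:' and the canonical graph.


dpo_applies: no
(the rule deletes node 7, which keeps host edge (9,7,a) outside the match image — the dangling condition fails, DPO blocks; SPO proceeds and side-deletes such edges)
deleted nodes (host ids): 2, 7; images of deleted pattern edges: (7,2,f); (7,4,a); (19,7,f); (19,18,a)
spo result:
nodes: 4:c3, 9:app, 10:c2, 11:app, 13:c1, 14:app, 15:c3, 17:app, 18:c2, 19:app
edges: (11,10,a); (14,9,a); (14,13,f); (17,14,f); (17,15,a); (19,4,a); (19,18,f)


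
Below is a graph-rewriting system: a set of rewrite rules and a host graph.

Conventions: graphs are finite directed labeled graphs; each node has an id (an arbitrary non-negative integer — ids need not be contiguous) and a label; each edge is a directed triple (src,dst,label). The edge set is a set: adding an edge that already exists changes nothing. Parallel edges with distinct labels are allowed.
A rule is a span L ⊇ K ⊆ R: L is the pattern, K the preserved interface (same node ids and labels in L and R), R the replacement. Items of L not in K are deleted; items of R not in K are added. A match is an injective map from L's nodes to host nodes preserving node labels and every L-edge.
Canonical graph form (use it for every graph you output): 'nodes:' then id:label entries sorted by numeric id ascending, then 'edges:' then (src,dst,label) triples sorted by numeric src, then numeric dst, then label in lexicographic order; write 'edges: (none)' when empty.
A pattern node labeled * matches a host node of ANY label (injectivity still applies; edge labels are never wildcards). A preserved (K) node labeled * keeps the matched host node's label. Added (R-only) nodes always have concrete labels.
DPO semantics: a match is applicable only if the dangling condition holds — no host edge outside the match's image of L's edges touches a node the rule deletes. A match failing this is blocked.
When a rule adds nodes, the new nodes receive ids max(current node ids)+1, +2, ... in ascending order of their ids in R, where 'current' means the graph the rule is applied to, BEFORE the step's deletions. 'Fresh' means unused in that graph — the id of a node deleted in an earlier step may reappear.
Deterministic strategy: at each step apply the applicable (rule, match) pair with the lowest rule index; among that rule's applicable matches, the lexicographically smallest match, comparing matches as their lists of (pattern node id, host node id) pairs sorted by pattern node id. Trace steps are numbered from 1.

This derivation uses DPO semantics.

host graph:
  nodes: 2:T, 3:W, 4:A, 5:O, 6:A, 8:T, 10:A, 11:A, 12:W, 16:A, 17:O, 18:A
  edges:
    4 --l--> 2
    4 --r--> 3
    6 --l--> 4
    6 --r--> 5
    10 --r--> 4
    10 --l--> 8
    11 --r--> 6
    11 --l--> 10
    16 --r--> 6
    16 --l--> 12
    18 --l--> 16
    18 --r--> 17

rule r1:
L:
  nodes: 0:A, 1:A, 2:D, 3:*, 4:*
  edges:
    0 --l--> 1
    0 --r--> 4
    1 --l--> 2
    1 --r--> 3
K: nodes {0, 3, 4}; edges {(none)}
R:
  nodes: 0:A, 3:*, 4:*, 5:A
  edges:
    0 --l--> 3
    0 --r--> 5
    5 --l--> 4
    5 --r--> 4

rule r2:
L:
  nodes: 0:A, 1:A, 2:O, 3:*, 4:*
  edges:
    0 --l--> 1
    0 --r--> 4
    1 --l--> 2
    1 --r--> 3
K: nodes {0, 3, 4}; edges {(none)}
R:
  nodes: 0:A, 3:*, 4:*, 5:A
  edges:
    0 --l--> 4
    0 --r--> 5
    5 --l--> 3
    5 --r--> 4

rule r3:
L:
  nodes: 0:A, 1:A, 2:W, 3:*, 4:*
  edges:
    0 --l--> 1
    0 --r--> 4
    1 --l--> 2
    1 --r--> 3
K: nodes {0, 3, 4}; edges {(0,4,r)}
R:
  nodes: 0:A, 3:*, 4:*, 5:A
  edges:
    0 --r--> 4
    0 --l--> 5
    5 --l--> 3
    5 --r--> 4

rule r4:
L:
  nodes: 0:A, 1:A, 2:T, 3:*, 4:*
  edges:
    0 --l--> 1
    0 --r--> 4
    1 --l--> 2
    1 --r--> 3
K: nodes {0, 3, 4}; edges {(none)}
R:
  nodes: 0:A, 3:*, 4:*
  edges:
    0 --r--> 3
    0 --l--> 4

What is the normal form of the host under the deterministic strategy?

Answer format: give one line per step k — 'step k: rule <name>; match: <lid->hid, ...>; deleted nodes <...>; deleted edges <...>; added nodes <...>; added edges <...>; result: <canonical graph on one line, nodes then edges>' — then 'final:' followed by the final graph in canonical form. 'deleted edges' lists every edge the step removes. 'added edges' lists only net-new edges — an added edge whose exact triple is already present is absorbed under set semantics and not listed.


step 1: rule r3; match: 0->18, 1->16, 2->12, 3->6, 4->17; deleted nodes 12, 16; deleted edges (16,6,r); (16,12,l); (18,16,l); added nodes 19; added edges (18,19,l); (19,6,l); (19,17,r); result: nodes: 2:T, 3:W, 4:A, 5:O, 6:A, 8:T, 10:A, 11:A, 17:O, 18:A, 19:A edges: (4,2,l); (4,3,r); (6,4,l); (6,5,r); (10,4,r); (10,8,l); (11,6,r); (11,10,l); (18,17,r); (18,19,l); (19,6,l); (19,17,r)
step 2: rule r4; match: 0->11, 1->10, 2->8, 3->4, 4->6; deleted nodes 8, 10; deleted edges (10,4,r); (10,8,l); (11,6,r); (11,10,l); added nodes (none); added edges (11,4,r); (11,6,l); result: nodes: 2:T, 3:W, 4:A, 5:O, 6:A, 11:A, 17:O, 18:A, 19:A edges: (4,2,l); (4,3,r); (6,4,l); (6,5,r); (11,4,r); (11,6,l); (18,17,r); (18,19,l); (19,6,l); (19,17,r)
final:
nodes: 2:T, 3:W, 4:A, 5:O, 6:A, 11:A, 17:O, 18:A, 19:A
edges: (4,2,l); (4,3,r); (6,4,l); (6,5,r); (11,4,r); (11,6,l); (18,17,r); (18,19,l); (19,6,l); (19,17,r)


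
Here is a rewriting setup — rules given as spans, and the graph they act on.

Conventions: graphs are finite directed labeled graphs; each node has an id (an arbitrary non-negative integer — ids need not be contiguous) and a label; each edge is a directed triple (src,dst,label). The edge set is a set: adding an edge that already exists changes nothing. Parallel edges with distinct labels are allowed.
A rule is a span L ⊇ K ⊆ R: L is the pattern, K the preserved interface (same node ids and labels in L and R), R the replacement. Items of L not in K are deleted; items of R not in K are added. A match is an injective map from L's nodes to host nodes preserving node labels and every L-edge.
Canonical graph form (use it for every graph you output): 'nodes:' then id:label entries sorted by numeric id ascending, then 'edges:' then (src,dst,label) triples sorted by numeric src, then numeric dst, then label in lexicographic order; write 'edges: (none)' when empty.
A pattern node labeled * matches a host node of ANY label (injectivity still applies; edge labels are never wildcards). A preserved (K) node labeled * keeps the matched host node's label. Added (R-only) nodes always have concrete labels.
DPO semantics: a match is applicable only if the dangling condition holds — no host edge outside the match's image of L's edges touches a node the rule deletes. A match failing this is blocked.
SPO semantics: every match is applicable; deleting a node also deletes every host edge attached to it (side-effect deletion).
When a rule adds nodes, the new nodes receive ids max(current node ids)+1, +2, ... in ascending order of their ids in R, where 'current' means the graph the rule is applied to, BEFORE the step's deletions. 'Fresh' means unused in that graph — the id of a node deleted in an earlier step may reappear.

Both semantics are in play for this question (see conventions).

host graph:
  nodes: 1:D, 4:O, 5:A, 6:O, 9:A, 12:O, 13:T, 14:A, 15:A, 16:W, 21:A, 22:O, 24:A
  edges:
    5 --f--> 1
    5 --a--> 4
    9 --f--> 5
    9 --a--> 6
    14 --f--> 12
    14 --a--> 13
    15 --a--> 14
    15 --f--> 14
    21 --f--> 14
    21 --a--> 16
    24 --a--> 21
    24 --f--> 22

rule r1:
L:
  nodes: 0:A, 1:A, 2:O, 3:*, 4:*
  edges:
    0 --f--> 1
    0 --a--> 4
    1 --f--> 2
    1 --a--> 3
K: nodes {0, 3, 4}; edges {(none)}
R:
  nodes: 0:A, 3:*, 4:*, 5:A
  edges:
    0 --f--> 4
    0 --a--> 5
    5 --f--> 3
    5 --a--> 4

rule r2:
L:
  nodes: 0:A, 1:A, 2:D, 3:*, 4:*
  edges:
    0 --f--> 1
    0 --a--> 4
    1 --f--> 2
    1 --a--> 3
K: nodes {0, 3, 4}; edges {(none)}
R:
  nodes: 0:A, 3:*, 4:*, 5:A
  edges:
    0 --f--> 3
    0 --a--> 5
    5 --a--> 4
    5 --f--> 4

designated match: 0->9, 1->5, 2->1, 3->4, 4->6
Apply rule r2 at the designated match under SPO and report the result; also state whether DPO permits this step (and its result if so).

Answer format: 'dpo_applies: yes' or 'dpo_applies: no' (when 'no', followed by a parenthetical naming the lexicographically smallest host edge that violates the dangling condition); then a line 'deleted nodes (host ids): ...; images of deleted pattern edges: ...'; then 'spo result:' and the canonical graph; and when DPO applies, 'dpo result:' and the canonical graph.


dpo_applies: yes
deleted nodes (host ids): 1, 5; images of deleted pattern edges: (5,1,f); (5,4,a); (9,5,f); (9,6,a)
spo result:
nodes: 4:O, 6:O, 9:A, 12:O, 13:T, 14:A, 15:A, 16:W, 21:A, 22:O, 24:A, 25:A
edges: (9,4,f); (9,25,a); (14,12,f); (14,13,a); (15,14,a); (15,14,f); (21,14,f); (21,16,a); (24,21,a); (24,22,f); (25,6,a); (25,6,f)
dpo result:
nodes: 4:O, 6:O, 9:A, 12:O, 13:T, 14:A, 15:A, 16:W, 21:A, 22:O, 24:A, 25:A
edges: (9,4,f); (9,25,a); (14,12,f); (14,13,a); (15,14,a); (15,14,f); (21,14,f); (21,16,a); (24,21,a); (24,22,f); (25,6,a); (25,6,f)


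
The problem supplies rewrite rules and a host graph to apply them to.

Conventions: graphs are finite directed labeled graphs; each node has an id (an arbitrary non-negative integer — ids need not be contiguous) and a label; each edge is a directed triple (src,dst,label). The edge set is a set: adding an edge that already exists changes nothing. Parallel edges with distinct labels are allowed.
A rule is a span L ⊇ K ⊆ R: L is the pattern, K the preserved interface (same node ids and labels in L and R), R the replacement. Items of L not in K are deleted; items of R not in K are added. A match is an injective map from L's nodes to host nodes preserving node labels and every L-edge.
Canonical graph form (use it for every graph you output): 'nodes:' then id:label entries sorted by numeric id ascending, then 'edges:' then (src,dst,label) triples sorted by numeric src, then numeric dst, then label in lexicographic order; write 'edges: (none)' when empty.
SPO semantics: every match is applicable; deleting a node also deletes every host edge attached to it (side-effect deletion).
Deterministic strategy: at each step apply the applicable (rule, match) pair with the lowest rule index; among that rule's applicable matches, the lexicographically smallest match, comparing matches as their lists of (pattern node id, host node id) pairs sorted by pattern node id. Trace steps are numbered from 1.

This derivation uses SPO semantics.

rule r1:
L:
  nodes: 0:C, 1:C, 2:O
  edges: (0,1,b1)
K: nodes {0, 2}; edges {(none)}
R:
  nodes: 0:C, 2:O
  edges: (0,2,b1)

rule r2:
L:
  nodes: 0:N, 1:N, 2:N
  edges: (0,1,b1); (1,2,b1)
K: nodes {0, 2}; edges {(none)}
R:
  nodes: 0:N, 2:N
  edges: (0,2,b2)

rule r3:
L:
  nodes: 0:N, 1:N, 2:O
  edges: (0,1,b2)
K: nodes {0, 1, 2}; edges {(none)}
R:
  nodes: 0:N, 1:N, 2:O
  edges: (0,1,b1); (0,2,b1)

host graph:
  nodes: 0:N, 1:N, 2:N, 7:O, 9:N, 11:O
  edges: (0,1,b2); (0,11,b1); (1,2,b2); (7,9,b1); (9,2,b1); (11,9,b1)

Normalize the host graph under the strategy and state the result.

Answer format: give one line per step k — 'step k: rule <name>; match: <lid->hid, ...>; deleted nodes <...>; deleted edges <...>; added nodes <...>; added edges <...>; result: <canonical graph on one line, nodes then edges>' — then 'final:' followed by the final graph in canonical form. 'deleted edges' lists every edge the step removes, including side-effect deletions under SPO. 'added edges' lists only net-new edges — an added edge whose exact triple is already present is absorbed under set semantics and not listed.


step 1: rule r3; match: 0->0, 1->1, 2->7; deleted nodes (none); deleted edges (0,1,b2); added nodes (none); added edges (0,1,b1); (0,7,b1); result: nodes: 0:N, 1:N, 2:N, 7:O, 9:N, 11:O edges: (0,1,b1); (0,7,b1); (0,11,b1); (1,2,b2); (7,9,b1); (9,2,b1); (11,9,b1)
step 2: rule r3; match: 0->1, 1->2, 2->7; deleted nodes (none); deleted edges (1,2,b2); added nodes (none); added edges (1,2,b1); (1,7,b1); result: nodes: 0:N, 1:N, 2:N, 7:O, 9:N, 11:O edges: (0,1,b1); (0,7,b1); (0,11,b1); (1,2,b1); (1,7,b1); (7,9,b1); (9,2,b1); (11,9,b1)
step 3: rule r2; match: 0->0, 1->1, 2->2; deleted nodes 1; deleted edges (0,1,b1); (1,2,b1); (1,7,b1); added nodes (none); added edges (0,2,b2); result: nodes: 0:N, 2:N, 7:O, 9:N, 11:O edges: (0,2,b2); (0,7,b1); (0,11,b1); (7,9,b1); (9,2,b1); (11,9,b1)
step 4: rule r3; match: 0->0, 1->2, 2->7; deleted nodes (none); deleted edges (0,2,b2); added nodes (none); added edges (0,2,b1); result: nodes: 0:N, 2:N, 7:O, 9:N, 11:O edges: (0,2,b1); (0,7,b1); (0,11,b1); (7,9,b1); (9,2,b1); (11,9,b1)
final:
nodes: 0:N, 2:N, 7:O, 9:N, 11:O
edges: (0,2,b1); (0,7,b1); (0,11,b1); (7,9,b1); (9,2,b1); (11,9,b1)


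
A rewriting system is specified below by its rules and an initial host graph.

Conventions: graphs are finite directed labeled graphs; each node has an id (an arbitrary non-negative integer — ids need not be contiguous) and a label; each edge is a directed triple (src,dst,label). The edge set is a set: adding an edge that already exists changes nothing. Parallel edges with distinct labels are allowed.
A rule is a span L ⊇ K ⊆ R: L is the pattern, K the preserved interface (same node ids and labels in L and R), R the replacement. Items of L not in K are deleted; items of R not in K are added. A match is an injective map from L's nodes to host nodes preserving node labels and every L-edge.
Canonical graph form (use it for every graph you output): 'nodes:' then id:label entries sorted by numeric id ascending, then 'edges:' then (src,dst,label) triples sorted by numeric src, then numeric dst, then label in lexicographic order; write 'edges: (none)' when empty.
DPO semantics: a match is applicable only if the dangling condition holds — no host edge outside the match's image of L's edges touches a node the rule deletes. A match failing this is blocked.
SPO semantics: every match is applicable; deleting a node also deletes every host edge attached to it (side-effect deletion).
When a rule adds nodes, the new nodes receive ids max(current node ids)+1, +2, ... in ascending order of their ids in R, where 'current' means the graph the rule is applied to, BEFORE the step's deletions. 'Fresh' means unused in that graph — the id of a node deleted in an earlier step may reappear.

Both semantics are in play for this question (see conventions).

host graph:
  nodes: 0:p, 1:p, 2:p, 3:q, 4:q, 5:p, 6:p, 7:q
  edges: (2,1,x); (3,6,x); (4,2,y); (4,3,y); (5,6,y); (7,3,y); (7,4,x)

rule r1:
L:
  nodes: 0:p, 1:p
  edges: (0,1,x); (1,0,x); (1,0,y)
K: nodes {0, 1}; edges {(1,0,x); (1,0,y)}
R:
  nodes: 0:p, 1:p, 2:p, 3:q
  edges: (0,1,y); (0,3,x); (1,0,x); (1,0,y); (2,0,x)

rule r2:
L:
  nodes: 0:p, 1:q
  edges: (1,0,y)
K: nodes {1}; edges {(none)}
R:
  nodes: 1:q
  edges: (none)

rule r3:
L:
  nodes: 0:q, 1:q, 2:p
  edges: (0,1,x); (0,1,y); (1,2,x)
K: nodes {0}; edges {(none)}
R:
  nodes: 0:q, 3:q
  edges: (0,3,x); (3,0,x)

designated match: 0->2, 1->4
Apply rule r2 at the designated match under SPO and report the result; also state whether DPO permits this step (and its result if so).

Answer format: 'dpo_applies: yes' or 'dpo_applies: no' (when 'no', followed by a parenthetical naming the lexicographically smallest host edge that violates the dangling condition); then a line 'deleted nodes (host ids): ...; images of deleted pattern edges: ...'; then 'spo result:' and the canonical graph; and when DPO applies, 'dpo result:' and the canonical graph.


dpo_applies: no
(the rule deletes node 2, which keeps host edge (2,1,x) outside the match image — the dangling condition fails, DPO blocks; SPO proceeds and side-deletes such edges)
deleted nodes (host ids): 2; images of deleted pattern edges: (4,2,y)
spo result:
nodes: 0:p, 1:p, 3:q, 4:q, 5:p, 6:p, 7:q
edges: (3,6,x); (4,3,y); (5,6,y); (7,3,y); (7,4,x)


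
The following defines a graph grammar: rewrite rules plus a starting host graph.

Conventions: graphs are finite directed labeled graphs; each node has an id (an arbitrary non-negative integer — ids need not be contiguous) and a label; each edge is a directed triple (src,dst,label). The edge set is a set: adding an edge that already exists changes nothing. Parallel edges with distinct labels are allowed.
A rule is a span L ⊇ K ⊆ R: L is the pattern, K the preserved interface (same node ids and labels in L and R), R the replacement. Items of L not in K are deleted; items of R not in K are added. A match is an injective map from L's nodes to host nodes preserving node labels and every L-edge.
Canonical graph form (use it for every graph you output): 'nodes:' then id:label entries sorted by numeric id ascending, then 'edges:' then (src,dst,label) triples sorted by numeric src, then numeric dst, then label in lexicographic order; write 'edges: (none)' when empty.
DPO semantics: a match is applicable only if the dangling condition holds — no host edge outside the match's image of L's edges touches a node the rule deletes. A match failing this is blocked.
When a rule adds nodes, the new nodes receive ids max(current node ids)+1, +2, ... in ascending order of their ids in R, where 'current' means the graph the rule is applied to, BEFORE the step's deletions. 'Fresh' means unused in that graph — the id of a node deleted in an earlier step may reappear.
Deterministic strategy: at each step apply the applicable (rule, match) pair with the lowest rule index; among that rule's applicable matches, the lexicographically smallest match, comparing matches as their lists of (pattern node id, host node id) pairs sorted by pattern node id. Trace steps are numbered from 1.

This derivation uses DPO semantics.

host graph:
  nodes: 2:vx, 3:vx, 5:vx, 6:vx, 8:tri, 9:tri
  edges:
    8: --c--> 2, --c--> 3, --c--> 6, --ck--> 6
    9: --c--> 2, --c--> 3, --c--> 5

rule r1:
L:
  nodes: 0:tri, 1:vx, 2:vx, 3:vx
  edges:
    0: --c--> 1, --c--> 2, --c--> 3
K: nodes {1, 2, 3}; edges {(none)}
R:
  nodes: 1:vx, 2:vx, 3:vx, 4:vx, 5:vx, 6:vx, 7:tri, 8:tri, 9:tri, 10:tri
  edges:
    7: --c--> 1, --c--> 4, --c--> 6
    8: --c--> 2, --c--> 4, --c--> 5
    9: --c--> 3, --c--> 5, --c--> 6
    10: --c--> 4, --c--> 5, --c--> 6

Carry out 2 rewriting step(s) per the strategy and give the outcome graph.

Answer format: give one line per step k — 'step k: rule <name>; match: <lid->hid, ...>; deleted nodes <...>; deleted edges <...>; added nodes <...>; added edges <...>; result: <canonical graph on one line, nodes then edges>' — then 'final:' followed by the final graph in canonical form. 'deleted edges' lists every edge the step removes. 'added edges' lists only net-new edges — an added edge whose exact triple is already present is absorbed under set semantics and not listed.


step 1: rule r1; match: 0->9, 1->2, 2->3, 3->5; deleted nodes 9; deleted edges (9,2,c); (9,3,c); (9,5,c); added nodes 10, 11, 12, 13, 14, 15, 16; added edges (13,2,c); (13,10,c); (13,12,c); (14,3,c); (14,10,c); (14,11,c); (15,5,c); (15,11,c); (15,12,c); (16,10,c); (16,11,c); (16,12,c); result: nodes: 2:vx, 3:vx, 5:vx, 6:vx, 8:tri, 10:vx, 11:vx, 12:vx, 13:tri, 14:tri, 15:tri, 16:tri edges: (8,2,c); (8,3,c); (8,6,c); (8,6,ck); (13,2,c); (13,10,c); (13,12,c); (14,3,c); (14,10,c); (14,11,c); (15,5,c); (15,11,c); (15,12,c); (16,10,c); (16,11,c); (16,12,c)
step 2: rule r1; match: 0->13, 1->2, 2->10, 3->12; deleted nodes 13; deleted edges (13,2,c); (13,10,c); (13,12,c); added nodes 17, 18, 19, 20, 21, 22, 23; added edges (20,2,c); (20,17,c); (20,19,c); (21,10,c); (21,17,c); (21,18,c); (22,12,c); (22,18,c); (22,19,c); (23,17,c); (23,18,c); (23,19,c); result: nodes: 2:vx, 3:vx, 5:vx, 6:vx, 8:tri, 10:vx, 11:vx, 12:vx, 14:tri, 15:tri, 16:tri, 17:vx, 18:vx, 19:vx, 20:tri, 21:tri, 22:tri, 23:tri edges: (8,2,c); (8,3,c); (8,6,c); (8,6,ck); (14,3,c); (14,10,c); (14,11,c); (15,5,c); (15,11,c); (15,12,c); (16,10,c); (16,11,c); (16,12,c); (20,2,c); (20,17,c); (20,19,c); (21,10,c); (21,17,c); (21,18,c); (22,12,c); (22,18,c); (22,19,c); (23,17,c); (23,18,c); (23,19,c)
final:
nodes: 2:vx, 3:vx, 5:vx, 6:vx, 8:tri, 10:vx, 11:vx, 12:vx, 14:tri, 15:tri, 16:tri, 17:vx, 18:vx, 19:vx, 20:tri, 21:tri, 22:tri, 23:tri
edges: (8,2,c); (8,3,c); (8,6,c); (8,6,ck); (14,3,c); (14,10,c); (14,11,c); (15,5,c); (15,11,c); (15,12,c); (16,10,c); (16,11,c); (16,12,c); (20,2,c); (20,17,c); (20,19,c); (21,10,c); (21,17,c); (21,18,c); (22,12,c); (22,18,c); (22,19,c); (23,17,c); (23,18,c); (23,19,c)


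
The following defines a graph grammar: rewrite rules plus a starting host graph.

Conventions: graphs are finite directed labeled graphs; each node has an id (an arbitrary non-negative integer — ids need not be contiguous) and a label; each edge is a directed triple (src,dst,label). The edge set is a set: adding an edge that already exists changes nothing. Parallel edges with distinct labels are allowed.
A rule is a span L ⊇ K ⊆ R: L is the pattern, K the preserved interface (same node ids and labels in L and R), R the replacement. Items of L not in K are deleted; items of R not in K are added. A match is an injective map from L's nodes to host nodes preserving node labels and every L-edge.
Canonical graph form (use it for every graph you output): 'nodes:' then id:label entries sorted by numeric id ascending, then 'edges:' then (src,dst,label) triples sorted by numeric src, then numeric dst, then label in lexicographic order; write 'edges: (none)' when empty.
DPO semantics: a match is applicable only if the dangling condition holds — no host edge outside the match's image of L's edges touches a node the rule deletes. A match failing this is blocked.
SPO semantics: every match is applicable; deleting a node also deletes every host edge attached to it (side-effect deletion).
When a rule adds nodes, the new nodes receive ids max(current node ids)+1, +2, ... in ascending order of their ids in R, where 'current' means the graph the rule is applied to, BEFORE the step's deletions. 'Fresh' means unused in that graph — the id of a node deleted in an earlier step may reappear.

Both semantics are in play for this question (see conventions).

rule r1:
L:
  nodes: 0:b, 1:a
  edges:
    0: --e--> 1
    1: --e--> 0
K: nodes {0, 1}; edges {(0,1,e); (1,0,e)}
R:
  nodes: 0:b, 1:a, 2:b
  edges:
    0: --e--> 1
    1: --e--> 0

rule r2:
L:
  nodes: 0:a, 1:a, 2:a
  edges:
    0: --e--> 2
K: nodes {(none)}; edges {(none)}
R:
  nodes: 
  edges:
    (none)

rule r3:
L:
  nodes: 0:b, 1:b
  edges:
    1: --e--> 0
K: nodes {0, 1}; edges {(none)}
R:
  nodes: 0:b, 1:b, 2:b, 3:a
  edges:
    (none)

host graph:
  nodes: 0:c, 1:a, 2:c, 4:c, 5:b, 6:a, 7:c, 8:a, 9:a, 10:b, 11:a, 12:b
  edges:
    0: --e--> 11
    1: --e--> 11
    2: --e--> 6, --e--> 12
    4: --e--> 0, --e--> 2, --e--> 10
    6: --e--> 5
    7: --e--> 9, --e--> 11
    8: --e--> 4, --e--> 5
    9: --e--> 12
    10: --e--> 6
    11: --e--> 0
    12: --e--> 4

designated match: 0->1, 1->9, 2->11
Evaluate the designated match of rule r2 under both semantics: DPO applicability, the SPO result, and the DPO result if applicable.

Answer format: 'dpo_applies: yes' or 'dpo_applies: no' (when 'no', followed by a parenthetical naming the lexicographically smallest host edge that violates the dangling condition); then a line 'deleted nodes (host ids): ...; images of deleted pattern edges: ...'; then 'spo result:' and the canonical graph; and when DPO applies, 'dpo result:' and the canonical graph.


dpo_applies: no
(the rule deletes node 11, which keeps host edge (0,11,e) outside the match image — the dangling condition fails, DPO blocks; SPO proceeds and side-deletes such edges)
deleted nodes (host ids): 1, 9, 11; images of deleted pattern edges: (1,11,e)
spo result:
nodes: 0:c, 2:c, 4:c, 5:b, 6:a, 7:c, 8:a, 10:b, 12:b
edges: (2,6,e); (2,12,e); (4,0,e); (4,2,e); (4,10,e); (6,5,e); (8,4,e); (8,5,e); (10,6,e); (12,4,e)


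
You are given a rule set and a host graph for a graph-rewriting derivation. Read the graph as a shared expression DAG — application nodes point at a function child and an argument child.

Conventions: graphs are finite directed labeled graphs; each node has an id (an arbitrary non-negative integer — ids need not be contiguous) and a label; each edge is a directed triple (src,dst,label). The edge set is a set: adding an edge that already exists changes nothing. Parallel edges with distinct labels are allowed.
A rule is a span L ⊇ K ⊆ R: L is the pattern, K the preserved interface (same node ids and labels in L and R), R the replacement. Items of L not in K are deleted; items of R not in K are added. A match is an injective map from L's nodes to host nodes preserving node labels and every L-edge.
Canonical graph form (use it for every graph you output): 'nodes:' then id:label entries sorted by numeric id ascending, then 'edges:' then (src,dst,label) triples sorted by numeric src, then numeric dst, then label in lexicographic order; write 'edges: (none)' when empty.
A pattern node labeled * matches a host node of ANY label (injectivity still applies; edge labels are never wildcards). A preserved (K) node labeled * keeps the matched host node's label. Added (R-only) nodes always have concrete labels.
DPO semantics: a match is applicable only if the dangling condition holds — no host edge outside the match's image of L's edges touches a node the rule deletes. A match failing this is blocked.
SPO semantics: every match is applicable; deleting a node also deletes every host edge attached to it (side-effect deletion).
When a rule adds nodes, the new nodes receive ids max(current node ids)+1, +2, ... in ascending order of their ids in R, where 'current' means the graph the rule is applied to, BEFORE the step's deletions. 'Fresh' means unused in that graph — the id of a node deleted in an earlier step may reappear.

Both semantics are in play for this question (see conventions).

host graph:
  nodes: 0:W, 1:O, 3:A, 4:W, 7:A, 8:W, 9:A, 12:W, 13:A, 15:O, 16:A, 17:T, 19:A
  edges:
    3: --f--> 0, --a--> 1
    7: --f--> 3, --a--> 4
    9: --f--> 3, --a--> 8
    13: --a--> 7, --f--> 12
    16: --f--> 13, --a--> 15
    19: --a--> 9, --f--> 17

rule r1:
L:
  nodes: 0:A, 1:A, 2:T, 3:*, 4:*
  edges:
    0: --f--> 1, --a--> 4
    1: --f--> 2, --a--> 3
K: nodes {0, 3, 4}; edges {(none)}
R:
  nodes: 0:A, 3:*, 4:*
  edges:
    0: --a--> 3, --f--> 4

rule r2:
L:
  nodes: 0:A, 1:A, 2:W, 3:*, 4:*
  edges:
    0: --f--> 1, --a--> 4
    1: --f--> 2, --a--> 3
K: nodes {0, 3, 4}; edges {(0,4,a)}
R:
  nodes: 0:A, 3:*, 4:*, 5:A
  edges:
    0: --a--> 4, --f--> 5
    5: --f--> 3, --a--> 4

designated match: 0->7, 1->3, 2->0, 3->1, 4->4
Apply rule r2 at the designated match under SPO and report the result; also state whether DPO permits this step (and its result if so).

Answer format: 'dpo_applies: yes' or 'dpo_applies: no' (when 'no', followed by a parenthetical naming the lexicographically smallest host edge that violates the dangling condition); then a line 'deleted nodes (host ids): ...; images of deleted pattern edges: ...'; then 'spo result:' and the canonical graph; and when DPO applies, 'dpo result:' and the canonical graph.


dpo_applies: no
(the rule deletes node 3, which keeps host edge (9,3,f) outside the match image — the dangling condition fails, DPO blocks; SPO proceeds and side-deletes such edges)
deleted nodes (host ids): 0, 3; images of deleted pattern edges: (3,0,f); (3,1,a); (7,3,f)
spo result:
nodes: 1:O, 4:W, 7:A, 8:W, 9:A, 12:W, 13:A, 15:O, 16:A, 17:T, 19:A, 20:A
edges: (7,4,a); (7,20,f); (9,8,a); (13,7,a); (13,12,f); (16,13,f); (16,15,a); (19,9,a); (19,17,f); (20,1,f); (20,4,a)


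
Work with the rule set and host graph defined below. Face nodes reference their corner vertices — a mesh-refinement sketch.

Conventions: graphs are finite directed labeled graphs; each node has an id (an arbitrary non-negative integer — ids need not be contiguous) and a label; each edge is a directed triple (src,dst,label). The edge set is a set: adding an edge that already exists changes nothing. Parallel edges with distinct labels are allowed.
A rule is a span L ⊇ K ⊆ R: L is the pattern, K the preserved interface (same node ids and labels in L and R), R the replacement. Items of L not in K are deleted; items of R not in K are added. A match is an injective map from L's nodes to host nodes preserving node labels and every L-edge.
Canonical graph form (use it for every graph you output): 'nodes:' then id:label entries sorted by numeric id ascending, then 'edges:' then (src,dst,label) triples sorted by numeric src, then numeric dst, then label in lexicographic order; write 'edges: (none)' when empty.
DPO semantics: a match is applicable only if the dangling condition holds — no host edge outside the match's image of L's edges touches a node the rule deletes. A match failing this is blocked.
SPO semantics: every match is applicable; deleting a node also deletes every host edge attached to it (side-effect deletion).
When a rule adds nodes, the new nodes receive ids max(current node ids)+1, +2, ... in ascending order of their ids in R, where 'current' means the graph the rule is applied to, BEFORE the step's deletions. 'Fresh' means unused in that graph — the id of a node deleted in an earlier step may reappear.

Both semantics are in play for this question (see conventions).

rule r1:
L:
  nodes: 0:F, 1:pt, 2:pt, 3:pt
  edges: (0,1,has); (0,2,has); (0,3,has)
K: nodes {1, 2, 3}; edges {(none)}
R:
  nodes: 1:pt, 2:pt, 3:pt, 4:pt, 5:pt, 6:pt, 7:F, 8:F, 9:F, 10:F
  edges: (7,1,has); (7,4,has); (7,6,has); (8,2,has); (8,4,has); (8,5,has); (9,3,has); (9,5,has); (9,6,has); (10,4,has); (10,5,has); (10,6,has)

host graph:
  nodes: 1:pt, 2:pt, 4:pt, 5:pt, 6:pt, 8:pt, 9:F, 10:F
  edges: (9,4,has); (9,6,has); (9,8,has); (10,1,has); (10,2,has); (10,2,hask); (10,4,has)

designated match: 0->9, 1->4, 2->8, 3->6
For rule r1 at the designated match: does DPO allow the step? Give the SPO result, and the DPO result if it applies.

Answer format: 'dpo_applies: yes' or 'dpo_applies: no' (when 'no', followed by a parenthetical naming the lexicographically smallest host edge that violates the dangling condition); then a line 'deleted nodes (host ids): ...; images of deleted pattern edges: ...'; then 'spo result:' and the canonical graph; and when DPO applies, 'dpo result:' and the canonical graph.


dpo_applies: yes
deleted nodes (host ids): 9; images of deleted pattern edges: (9,4,has); (9,6,has); (9,8,has)
spo result:
nodes: 1:pt, 2:pt, 4:pt, 5:pt, 6:pt, 8:pt, 10:F, 11:pt, 12:pt, 13:pt, 14:F, 15:F, 16:F, 17:F
edges: (10,1,has); (10,2,has); (10,2,hask); (10,4,has); (14,4,has); (14,11,has); (14,13,has); (15,8,has); (15,11,has); (15,12,has); (16,6,has); (16,12,has); (16,13,has); (17,11,has); (17,12,has); (17,13,has)
dpo result:
nodes: 1:pt, 2:pt, 4:pt, 5:pt, 6:pt, 8:pt, 10:F, 11:pt, 12:pt, 13:pt, 14:F, 15:F, 16:F, 17:F
edges: (10,1,has); (10,2,has); (10,2,hask); (10,4,has); (14,4,has); (14,11,has); (14,13,has); (15,8,has); (15,11,has); (15,12,has); (16,6,has); (16,12,has); (16,13,has); (17,11,has); (17,12,has); (17,13,has)


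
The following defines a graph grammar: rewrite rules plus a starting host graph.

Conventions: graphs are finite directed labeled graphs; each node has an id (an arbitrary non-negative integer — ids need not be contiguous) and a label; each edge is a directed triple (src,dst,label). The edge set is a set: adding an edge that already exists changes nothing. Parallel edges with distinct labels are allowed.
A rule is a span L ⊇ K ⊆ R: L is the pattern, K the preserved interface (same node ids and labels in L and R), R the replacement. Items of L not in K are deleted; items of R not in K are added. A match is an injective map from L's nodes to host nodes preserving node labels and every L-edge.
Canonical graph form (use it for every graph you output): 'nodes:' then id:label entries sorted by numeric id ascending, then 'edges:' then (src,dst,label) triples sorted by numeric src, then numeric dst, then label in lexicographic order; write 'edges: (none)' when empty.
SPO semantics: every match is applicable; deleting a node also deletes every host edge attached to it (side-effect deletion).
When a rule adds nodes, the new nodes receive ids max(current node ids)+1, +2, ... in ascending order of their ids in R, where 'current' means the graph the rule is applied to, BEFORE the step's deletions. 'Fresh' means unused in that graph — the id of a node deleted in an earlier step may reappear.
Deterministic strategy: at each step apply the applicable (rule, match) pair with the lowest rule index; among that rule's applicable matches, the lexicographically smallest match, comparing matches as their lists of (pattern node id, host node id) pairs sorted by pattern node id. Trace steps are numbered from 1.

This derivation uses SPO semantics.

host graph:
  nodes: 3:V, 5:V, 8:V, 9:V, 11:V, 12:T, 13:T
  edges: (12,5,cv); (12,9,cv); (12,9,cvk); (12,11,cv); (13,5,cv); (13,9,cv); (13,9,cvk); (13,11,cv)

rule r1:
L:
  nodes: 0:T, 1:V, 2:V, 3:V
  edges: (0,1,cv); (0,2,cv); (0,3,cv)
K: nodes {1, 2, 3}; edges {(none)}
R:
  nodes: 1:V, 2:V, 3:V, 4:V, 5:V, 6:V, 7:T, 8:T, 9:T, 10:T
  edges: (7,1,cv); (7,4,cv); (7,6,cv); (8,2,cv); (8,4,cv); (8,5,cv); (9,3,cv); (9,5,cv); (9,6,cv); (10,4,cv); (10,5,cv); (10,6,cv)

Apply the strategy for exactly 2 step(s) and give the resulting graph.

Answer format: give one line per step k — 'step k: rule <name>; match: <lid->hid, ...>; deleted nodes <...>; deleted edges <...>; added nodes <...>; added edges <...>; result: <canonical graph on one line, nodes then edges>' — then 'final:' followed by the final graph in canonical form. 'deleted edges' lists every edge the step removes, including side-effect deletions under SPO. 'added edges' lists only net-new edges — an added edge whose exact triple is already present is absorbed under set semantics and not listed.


step 1: rule r1; match: 0->12, 1->5, 2->9, 3->11; deleted nodes 12; deleted edges (12,5,cv); (12,9,cv); (12,9,cvk); (12,11,cv); added nodes 14, 15, 16, 17, 18, 19, 20; added edges (17,5,cv); (17,14,cv); (17,16,cv); (18,9,cv); (18,14,cv); (18,15,cv); (19,11,cv); (19,15,cv); (19,16,cv); (20,14,cv); (20,15,cv); (20,16,cv); result: nodes: 3:V, 5:V, 8:V, 9:V, 11:V, 13:T, 14:V, 15:V, 16:V, 17:T, 18:T, 19:T, 20:T edges: (13,5,cv); (13,9,cv); (13,9,cvk); (13,11,cv); (17,5,cv); (17,14,cv); (17,16,cv); (18,9,cv); (18,14,cv); (18,15,cv); (19,11,cv); (19,15,cv); (19,16,cv); (20,14,cv); (20,15,cv); (20,16,cv)
step 2: rule r1; match: 0->13, 1->5, 2->9, 3->11; deleted nodes 13; deleted edges (13,5,cv); (13,9,cv); (13,9,cvk); (13,11,cv); added nodes 21, 22, 23, 24, 25, 26, 27; added edges (24,5,cv); (24,21,cv); (24,23,cv); (25,9,cv); (25,21,cv); (25,22,cv); (26,11,cv); (26,22,cv); (26,23,cv); (27,21,cv); (27,22,cv); (27,23,cv); result: nodes: 3:V, 5:V, 8:V, 9:V, 11:V, 14:V, 15:V, 16:V, 17:T, 18:T, 19:T, 20:T, 21:V, 22:V, 23:V, 24:T, 25:T, 26:T, 27:T edges: (17,5,cv); (17,14,cv); (17,16,cv); (18,9,cv); (18,14,cv); (18,15,cv); (19,11,cv); (19,15,cv); (19,16,cv); (20,14,cv); (20,15,cv); (20,16,cv); (24,5,cv); (24,21,cv); (24,23,cv); (25,9,cv); (25,21,cv); (25,22,cv); (26,11,cv); (26,22,cv); (26,23,cv); (27,21,cv); (27,22,cv); (27,23,cv)
final:
nodes: 3:V, 5:V, 8:V, 9:V, 11:V, 14:V, 15:V, 16:V, 17:T, 18:T, 19:T, 20:T, 21:V, 22:V, 23:V, 24:T, 25:T, 26:T, 27:T
edges: (17,5,cv); (17,14,cv); (17,16,cv); (18,9,cv); (18,14,cv); (18,15,cv); (19,11,cv); (19,15,cv); (19,16,cv); (20,14,cv); (20,15,cv); (20,16,cv); (24,5,cv); (24,21,cv); (24,23,cv); (25,9,cv); (25,21,cv); (25,22,cv); (26,11,cv); (26,22,cv); (26,23,cv); (27,21,cv); (27,22,cv); (27,23,cv)
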